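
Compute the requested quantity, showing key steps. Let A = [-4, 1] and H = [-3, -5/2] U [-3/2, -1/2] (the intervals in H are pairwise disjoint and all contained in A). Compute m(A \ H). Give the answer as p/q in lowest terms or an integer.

The ambient interval has length m(A) = 1 - (-4) = 5.
Since the holes are disjoint and sit inside A, by finite additivity
  m(H) = sum_i (b_i - a_i), and m(A \ H) = m(A) - m(H).
Computing the hole measures:
  m(H_1) = -5/2 - (-3) = 1/2.
  m(H_2) = -1/2 - (-3/2) = 1.
Summed: m(H) = 1/2 + 1 = 3/2.
So m(A \ H) = 5 - 3/2 = 7/2.

7/2


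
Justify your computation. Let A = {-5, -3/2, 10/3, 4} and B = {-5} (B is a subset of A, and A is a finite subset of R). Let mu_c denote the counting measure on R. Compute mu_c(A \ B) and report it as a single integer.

Counting measure assigns mu_c(E) = |E| (number of elements) when E is finite. For B subset A, A \ B is the set of elements of A not in B, so |A \ B| = |A| - |B|.
|A| = 4, |B| = 1, so mu_c(A \ B) = 4 - 1 = 3.

3


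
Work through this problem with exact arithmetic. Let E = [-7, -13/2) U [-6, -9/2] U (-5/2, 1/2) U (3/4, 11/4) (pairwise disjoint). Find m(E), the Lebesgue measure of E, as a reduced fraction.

For pairwise disjoint intervals, m(union_i I_i) = sum_i m(I_i),
and m is invariant under swapping open/closed endpoints (single points have measure 0).
So m(E) = sum_i (b_i - a_i).
  I_1 has length -13/2 - (-7) = 1/2.
  I_2 has length -9/2 - (-6) = 3/2.
  I_3 has length 1/2 - (-5/2) = 3.
  I_4 has length 11/4 - 3/4 = 2.
Summing:
  m(E) = 1/2 + 3/2 + 3 + 2 = 7.

7


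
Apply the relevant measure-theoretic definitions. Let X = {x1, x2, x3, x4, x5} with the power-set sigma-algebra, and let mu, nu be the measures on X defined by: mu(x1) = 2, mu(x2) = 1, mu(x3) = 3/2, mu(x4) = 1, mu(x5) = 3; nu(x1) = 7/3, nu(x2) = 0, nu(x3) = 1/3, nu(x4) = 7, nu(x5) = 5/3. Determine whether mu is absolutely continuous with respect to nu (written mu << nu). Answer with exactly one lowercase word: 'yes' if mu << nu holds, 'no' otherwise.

mu << nu means: every nu-null measurable set is also mu-null; equivalently, for every atom x, if nu({x}) = 0 then mu({x}) = 0.
Checking each atom:
  x1: nu = 7/3 > 0 -> no constraint.
  x2: nu = 0, mu = 1 > 0 -> violates mu << nu.
  x3: nu = 1/3 > 0 -> no constraint.
  x4: nu = 7 > 0 -> no constraint.
  x5: nu = 5/3 > 0 -> no constraint.
The atom(s) x2 violate the condition (nu = 0 but mu > 0). Therefore mu is NOT absolutely continuous w.r.t. nu.

no


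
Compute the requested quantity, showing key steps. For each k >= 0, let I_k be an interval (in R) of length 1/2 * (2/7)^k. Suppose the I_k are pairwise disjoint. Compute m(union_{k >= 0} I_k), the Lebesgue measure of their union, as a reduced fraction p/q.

By countable additivity of the Lebesgue measure on pairwise disjoint measurable sets,
  m(union_{k >= 0} I_k) = sum_{k >= 0} m(I_k) = sum_{k >= 0} a * r^k,
  with a = 1/2 and r = 2/7.
Since 0 < r = 2/7 < 1, the geometric series converges:
  sum_{k >= 0} a * r^k = a / (1 - r).
  = 1/2 / (1 - 2/7)
  = 1/2 / (5/7)
  = 7/10.

7/10


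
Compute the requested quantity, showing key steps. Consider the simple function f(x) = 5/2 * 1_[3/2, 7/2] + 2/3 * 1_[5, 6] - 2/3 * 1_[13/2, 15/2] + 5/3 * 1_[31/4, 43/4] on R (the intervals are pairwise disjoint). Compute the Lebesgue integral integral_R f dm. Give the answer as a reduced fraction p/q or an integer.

For a simple function f = sum_i c_i * 1_{A_i} with disjoint A_i,
  integral f dm = sum_i c_i * m(A_i).
Lengths of the A_i:
  m(A_1) = 7/2 - 3/2 = 2.
  m(A_2) = 6 - 5 = 1.
  m(A_3) = 15/2 - 13/2 = 1.
  m(A_4) = 43/4 - 31/4 = 3.
Contributions c_i * m(A_i):
  (5/2) * (2) = 5.
  (2/3) * (1) = 2/3.
  (-2/3) * (1) = -2/3.
  (5/3) * (3) = 5.
Total: 5 + 2/3 - 2/3 + 5 = 10.

10


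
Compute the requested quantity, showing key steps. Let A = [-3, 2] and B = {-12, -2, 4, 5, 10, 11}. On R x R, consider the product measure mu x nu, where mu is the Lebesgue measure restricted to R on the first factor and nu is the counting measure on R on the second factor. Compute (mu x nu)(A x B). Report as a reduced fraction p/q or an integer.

For a measurable rectangle A x B, the product measure satisfies
  (mu x nu)(A x B) = mu(A) * nu(B).
  mu(A) = 5.
  nu(B) = 6.
  (mu x nu)(A x B) = 5 * 6 = 30.

30


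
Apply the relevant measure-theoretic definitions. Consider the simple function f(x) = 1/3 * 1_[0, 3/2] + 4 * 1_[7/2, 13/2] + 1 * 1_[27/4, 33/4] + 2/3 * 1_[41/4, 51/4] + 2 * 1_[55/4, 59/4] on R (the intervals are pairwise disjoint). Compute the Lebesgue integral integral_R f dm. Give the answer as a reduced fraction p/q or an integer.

For a simple function f = sum_i c_i * 1_{A_i} with disjoint A_i,
  integral f dm = sum_i c_i * m(A_i).
Lengths of the A_i:
  m(A_1) = 3/2 - 0 = 3/2.
  m(A_2) = 13/2 - 7/2 = 3.
  m(A_3) = 33/4 - 27/4 = 3/2.
  m(A_4) = 51/4 - 41/4 = 5/2.
  m(A_5) = 59/4 - 55/4 = 1.
Contributions c_i * m(A_i):
  (1/3) * (3/2) = 1/2.
  (4) * (3) = 12.
  (1) * (3/2) = 3/2.
  (2/3) * (5/2) = 5/3.
  (2) * (1) = 2.
Total: 1/2 + 12 + 3/2 + 5/3 + 2 = 53/3.

53/3


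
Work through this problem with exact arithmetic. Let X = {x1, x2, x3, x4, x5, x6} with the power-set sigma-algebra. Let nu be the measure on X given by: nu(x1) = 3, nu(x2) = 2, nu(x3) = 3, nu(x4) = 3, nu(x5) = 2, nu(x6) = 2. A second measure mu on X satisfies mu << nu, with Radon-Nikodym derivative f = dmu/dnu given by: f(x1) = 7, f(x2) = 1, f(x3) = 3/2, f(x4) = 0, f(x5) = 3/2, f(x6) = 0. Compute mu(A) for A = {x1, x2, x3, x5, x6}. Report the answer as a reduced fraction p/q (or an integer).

By the defining property of the Radon-Nikodym derivative, for every measurable set A,
  mu(A) = integral_A f dnu.
Since nu is a discrete measure concentrated on the atoms of X, the integral over A reduces to the sum
  mu(A) = sum_{x in A} f(x) * nu({x}).
Computing each term:
  x1: f(x1) * nu(x1) = 7 * 3 = 21.
  x2: f(x2) * nu(x2) = 1 * 2 = 2.
  x3: f(x3) * nu(x3) = 3/2 * 3 = 9/2.
  x5: f(x5) * nu(x5) = 3/2 * 2 = 3.
  x6: f(x6) * nu(x6) = 0 * 2 = 0.
Summing: mu(A) = 21 + 2 + 9/2 + 3 + 0 = 61/2.

61/2


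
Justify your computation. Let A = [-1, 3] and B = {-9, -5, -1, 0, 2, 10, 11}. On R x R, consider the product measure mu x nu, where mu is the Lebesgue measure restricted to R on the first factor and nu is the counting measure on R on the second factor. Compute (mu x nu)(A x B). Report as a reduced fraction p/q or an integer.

For a measurable rectangle A x B, the product measure satisfies
  (mu x nu)(A x B) = mu(A) * nu(B).
  mu(A) = 4.
  nu(B) = 7.
  (mu x nu)(A x B) = 4 * 7 = 28.

28


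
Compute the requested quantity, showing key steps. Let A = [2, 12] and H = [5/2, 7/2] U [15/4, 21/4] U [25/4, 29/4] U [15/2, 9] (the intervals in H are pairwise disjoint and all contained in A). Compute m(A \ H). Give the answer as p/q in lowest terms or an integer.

The ambient interval has length m(A) = 12 - 2 = 10.
Since the holes are disjoint and sit inside A, by finite additivity
  m(H) = sum_i (b_i - a_i), and m(A \ H) = m(A) - m(H).
Computing the hole measures:
  m(H_1) = 7/2 - 5/2 = 1.
  m(H_2) = 21/4 - 15/4 = 3/2.
  m(H_3) = 29/4 - 25/4 = 1.
  m(H_4) = 9 - 15/2 = 3/2.
Summed: m(H) = 1 + 3/2 + 1 + 3/2 = 5.
So m(A \ H) = 10 - 5 = 5.

5


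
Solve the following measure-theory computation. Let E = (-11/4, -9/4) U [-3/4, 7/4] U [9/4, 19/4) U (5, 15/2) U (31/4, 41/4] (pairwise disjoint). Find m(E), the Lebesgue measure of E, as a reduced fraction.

For pairwise disjoint intervals, m(union_i I_i) = sum_i m(I_i),
and m is invariant under swapping open/closed endpoints (single points have measure 0).
So m(E) = sum_i (b_i - a_i).
  I_1 has length -9/4 - (-11/4) = 1/2.
  I_2 has length 7/4 - (-3/4) = 5/2.
  I_3 has length 19/4 - 9/4 = 5/2.
  I_4 has length 15/2 - 5 = 5/2.
  I_5 has length 41/4 - 31/4 = 5/2.
Summing:
  m(E) = 1/2 + 5/2 + 5/2 + 5/2 + 5/2 = 21/2.

21/2


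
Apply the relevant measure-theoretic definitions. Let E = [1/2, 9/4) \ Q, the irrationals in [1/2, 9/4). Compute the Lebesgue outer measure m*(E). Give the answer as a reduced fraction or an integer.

The interval I = [1/2, 9/4) has m(I) = 9/4 - 1/2 = 7/4 (endpoints are measure-zero, so open/closed/half-open agree). Write I = (I cap Q) u (I \ Q). The rationals in I are countable, so m*(I cap Q) = 0 (cover each rational by intervals whose total length is arbitrarily small). By countable subadditivity m*(I) <= m*(I cap Q) + m*(I \ Q), hence m*(I \ Q) >= m(I) = 7/4. The reverse inequality m*(I \ Q) <= m*(I) = 7/4 is trivial since (I \ Q) is a subset of I. Therefore m*(I \ Q) = 7/4.

7/4


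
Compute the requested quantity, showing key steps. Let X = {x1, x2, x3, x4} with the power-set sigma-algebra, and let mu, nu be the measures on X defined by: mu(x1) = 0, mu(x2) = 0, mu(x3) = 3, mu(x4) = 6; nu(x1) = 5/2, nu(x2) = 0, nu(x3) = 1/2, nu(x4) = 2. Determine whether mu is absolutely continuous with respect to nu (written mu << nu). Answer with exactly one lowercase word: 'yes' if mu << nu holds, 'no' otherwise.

mu << nu means: every nu-null measurable set is also mu-null; equivalently, for every atom x, if nu({x}) = 0 then mu({x}) = 0.
Checking each atom:
  x1: nu = 5/2 > 0 -> no constraint.
  x2: nu = 0, mu = 0 -> consistent with mu << nu.
  x3: nu = 1/2 > 0 -> no constraint.
  x4: nu = 2 > 0 -> no constraint.
No atom violates the condition. Therefore mu << nu.

yes


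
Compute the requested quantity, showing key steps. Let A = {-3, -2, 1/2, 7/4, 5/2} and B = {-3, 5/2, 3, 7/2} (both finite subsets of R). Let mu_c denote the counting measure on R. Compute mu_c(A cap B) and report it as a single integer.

Counting measure on a finite set equals cardinality. mu_c(A cap B) = |A cap B| (elements appearing in both).
Enumerating the elements of A that also lie in B gives 2 element(s).
So mu_c(A cap B) = 2.

2


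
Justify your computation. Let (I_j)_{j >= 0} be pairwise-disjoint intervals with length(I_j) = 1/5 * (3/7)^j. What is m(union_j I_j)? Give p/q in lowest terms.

By countable additivity of the Lebesgue measure on pairwise disjoint measurable sets,
  m(union_{j >= 0} I_j) = sum_{j >= 0} m(I_j) = sum_{j >= 0} a * r^j,
  with a = 1/5 and r = 3/7.
Since 0 < r = 3/7 < 1, the geometric series converges:
  sum_{j >= 0} a * r^j = a / (1 - r).
  = 1/5 / (1 - 3/7)
  = 1/5 / (4/7)
  = 7/20.

7/20


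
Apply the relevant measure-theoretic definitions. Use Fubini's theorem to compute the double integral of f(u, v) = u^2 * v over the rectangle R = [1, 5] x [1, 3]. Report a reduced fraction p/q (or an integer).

f(u, v) is a tensor product of a function of u and a function of v, and both factors are bounded continuous (hence Lebesgue integrable) on the rectangle, so Fubini's theorem applies:
  integral_R f d(m x m) = (integral_a1^b1 u^2 du) * (integral_a2^b2 v dv).
Inner integral in u: integral_{1}^{5} u^2 du = (5^3 - 1^3)/3
  = 124/3.
Inner integral in v: integral_{1}^{3} v dv = (3^2 - 1^2)/2
  = 4.
Product: (124/3) * (4) = 496/3.

496/3


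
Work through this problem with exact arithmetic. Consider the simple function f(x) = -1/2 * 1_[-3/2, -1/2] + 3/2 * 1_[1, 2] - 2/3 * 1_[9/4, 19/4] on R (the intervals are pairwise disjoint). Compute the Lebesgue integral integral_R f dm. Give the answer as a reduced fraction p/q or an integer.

For a simple function f = sum_i c_i * 1_{A_i} with disjoint A_i,
  integral f dm = sum_i c_i * m(A_i).
Lengths of the A_i:
  m(A_1) = -1/2 - (-3/2) = 1.
  m(A_2) = 2 - 1 = 1.
  m(A_3) = 19/4 - 9/4 = 5/2.
Contributions c_i * m(A_i):
  (-1/2) * (1) = -1/2.
  (3/2) * (1) = 3/2.
  (-2/3) * (5/2) = -5/3.
Total: -1/2 + 3/2 - 5/3 = -2/3.

-2/3


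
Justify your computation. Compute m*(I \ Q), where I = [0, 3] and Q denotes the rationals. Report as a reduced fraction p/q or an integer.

The interval I = [0, 3] has m(I) = 3 - 0 = 3 (endpoints are measure-zero, so open/closed/half-open agree). Write I = (I cap Q) u (I \ Q). The rationals in I are countable, so m*(I cap Q) = 0 (cover each rational by intervals whose total length is arbitrarily small). By countable subadditivity m*(I) <= m*(I cap Q) + m*(I \ Q), hence m*(I \ Q) >= m(I) = 3. The reverse inequality m*(I \ Q) <= m*(I) = 3 is trivial since (I \ Q) is a subset of I. Therefore m*(I \ Q) = 3.

3


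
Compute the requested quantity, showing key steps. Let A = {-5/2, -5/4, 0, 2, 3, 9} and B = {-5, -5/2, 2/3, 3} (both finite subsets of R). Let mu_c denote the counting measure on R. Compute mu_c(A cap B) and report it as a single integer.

Counting measure on a finite set equals cardinality. mu_c(A cap B) = |A cap B| (elements appearing in both).
Enumerating the elements of A that also lie in B gives 2 element(s).
So mu_c(A cap B) = 2.

2


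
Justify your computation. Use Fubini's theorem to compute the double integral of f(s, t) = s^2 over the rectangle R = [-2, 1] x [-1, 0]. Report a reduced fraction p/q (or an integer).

f(s, t) is a tensor product of a function of s and a function of t, and both factors are bounded continuous (hence Lebesgue integrable) on the rectangle, so Fubini's theorem applies:
  integral_R f d(m x m) = (integral_a1^b1 s^2 ds) * (integral_a2^b2 1 dt).
Inner integral in s: integral_{-2}^{1} s^2 ds = (1^3 - (-2)^3)/3
  = 3.
Inner integral in t: integral_{-1}^{0} 1 dt = (0^1 - (-1)^1)/1
  = 1.
Product: (3) * (1) = 3.

3


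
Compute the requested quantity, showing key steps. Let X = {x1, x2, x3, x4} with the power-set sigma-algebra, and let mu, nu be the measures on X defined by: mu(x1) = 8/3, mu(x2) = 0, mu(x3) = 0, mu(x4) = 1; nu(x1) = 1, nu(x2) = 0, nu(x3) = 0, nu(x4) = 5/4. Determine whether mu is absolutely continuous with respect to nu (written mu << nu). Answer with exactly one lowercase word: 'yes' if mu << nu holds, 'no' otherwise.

mu << nu means: every nu-null measurable set is also mu-null; equivalently, for every atom x, if nu({x}) = 0 then mu({x}) = 0.
Checking each atom:
  x1: nu = 1 > 0 -> no constraint.
  x2: nu = 0, mu = 0 -> consistent with mu << nu.
  x3: nu = 0, mu = 0 -> consistent with mu << nu.
  x4: nu = 5/4 > 0 -> no constraint.
No atom violates the condition. Therefore mu << nu.

yes


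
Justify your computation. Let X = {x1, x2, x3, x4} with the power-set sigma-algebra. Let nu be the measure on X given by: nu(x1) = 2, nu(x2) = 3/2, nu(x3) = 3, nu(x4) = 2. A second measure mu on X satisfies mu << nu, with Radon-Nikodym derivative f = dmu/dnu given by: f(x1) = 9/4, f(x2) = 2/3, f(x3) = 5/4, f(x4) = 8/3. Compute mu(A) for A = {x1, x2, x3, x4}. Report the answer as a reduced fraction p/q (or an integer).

By the defining property of the Radon-Nikodym derivative, for every measurable set A,
  mu(A) = integral_A f dnu.
Since nu is a discrete measure concentrated on the atoms of X, the integral over A reduces to the sum
  mu(A) = sum_{x in A} f(x) * nu({x}).
Computing each term:
  x1: f(x1) * nu(x1) = 9/4 * 2 = 9/2.
  x2: f(x2) * nu(x2) = 2/3 * 3/2 = 1.
  x3: f(x3) * nu(x3) = 5/4 * 3 = 15/4.
  x4: f(x4) * nu(x4) = 8/3 * 2 = 16/3.
Summing: mu(A) = 9/2 + 1 + 15/4 + 16/3 = 175/12.

175/12


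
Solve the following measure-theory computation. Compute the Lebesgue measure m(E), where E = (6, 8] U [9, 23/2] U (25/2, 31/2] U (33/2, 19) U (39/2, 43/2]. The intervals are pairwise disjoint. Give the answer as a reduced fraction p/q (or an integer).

For pairwise disjoint intervals, m(union_i I_i) = sum_i m(I_i),
and m is invariant under swapping open/closed endpoints (single points have measure 0).
So m(E) = sum_i (b_i - a_i).
  I_1 has length 8 - 6 = 2.
  I_2 has length 23/2 - 9 = 5/2.
  I_3 has length 31/2 - 25/2 = 3.
  I_4 has length 19 - 33/2 = 5/2.
  I_5 has length 43/2 - 39/2 = 2.
Summing:
  m(E) = 2 + 5/2 + 3 + 5/2 + 2 = 12.

12


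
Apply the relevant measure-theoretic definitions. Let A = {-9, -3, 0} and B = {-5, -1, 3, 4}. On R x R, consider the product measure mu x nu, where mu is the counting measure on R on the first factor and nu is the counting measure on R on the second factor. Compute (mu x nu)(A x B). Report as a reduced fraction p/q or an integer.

For a measurable rectangle A x B, the product measure satisfies
  (mu x nu)(A x B) = mu(A) * nu(B).
  mu(A) = 3.
  nu(B) = 4.
  (mu x nu)(A x B) = 3 * 4 = 12.

12


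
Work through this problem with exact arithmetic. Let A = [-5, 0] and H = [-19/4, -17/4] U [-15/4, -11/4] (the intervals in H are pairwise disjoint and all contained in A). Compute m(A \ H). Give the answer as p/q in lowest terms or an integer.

The ambient interval has length m(A) = 0 - (-5) = 5.
Since the holes are disjoint and sit inside A, by finite additivity
  m(H) = sum_i (b_i - a_i), and m(A \ H) = m(A) - m(H).
Computing the hole measures:
  m(H_1) = -17/4 - (-19/4) = 1/2.
  m(H_2) = -11/4 - (-15/4) = 1.
Summed: m(H) = 1/2 + 1 = 3/2.
So m(A \ H) = 5 - 3/2 = 7/2.

7/2


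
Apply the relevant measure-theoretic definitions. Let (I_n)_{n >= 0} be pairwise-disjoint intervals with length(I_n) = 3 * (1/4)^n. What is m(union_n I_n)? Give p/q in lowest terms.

By countable additivity of the Lebesgue measure on pairwise disjoint measurable sets,
  m(union_{n >= 0} I_n) = sum_{n >= 0} m(I_n) = sum_{n >= 0} a * r^n,
  with a = 3 and r = 1/4.
Since 0 < r = 1/4 < 1, the geometric series converges:
  sum_{n >= 0} a * r^n = a / (1 - r).
  = 3 / (1 - 1/4)
  = 3 / (3/4)
  = 4.

4


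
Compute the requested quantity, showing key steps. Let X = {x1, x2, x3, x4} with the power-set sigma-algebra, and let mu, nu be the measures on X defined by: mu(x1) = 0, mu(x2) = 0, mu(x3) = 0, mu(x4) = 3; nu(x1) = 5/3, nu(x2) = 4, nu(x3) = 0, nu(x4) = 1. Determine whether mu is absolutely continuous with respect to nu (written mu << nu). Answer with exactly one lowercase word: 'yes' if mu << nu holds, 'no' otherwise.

mu << nu means: every nu-null measurable set is also mu-null; equivalently, for every atom x, if nu({x}) = 0 then mu({x}) = 0.
Checking each atom:
  x1: nu = 5/3 > 0 -> no constraint.
  x2: nu = 4 > 0 -> no constraint.
  x3: nu = 0, mu = 0 -> consistent with mu << nu.
  x4: nu = 1 > 0 -> no constraint.
No atom violates the condition. Therefore mu << nu.

yes


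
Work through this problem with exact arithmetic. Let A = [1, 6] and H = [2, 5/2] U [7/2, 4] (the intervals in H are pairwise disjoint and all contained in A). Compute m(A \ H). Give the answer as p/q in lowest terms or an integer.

The ambient interval has length m(A) = 6 - 1 = 5.
Since the holes are disjoint and sit inside A, by finite additivity
  m(H) = sum_i (b_i - a_i), and m(A \ H) = m(A) - m(H).
Computing the hole measures:
  m(H_1) = 5/2 - 2 = 1/2.
  m(H_2) = 4 - 7/2 = 1/2.
Summed: m(H) = 1/2 + 1/2 = 1.
So m(A \ H) = 5 - 1 = 4.

4


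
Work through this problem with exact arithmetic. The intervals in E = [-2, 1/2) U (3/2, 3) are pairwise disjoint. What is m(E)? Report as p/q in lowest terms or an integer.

For pairwise disjoint intervals, m(union_i I_i) = sum_i m(I_i),
and m is invariant under swapping open/closed endpoints (single points have measure 0).
So m(E) = sum_i (b_i - a_i).
  I_1 has length 1/2 - (-2) = 5/2.
  I_2 has length 3 - 3/2 = 3/2.
Summing:
  m(E) = 5/2 + 3/2 = 4.

4


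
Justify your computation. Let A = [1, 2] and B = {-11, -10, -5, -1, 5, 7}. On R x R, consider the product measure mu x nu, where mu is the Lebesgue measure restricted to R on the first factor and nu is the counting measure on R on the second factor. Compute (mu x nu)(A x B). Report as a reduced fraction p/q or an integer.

For a measurable rectangle A x B, the product measure satisfies
  (mu x nu)(A x B) = mu(A) * nu(B).
  mu(A) = 1.
  nu(B) = 6.
  (mu x nu)(A x B) = 1 * 6 = 6.

6


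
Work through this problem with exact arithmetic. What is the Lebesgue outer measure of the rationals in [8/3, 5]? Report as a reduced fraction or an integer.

Q cap [8/3, 5] is countable; list its elements as q_1, q_2, ... . Fix eps > 0 and cover the k-th point by an interval of length eps * 2^(-k). The cover has total length eps * sum_{k>=1} 2^(-k) = eps, so by definition of outer measure m*(Q cap [8/3, 5]) <= eps. Since eps was arbitrary and m* >= 0, the outer measure is 0.

0


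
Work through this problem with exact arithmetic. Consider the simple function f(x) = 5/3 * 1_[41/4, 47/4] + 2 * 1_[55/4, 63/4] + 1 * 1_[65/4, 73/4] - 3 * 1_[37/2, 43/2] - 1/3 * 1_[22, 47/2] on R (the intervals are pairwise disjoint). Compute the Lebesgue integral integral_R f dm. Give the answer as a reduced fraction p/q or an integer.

For a simple function f = sum_i c_i * 1_{A_i} with disjoint A_i,
  integral f dm = sum_i c_i * m(A_i).
Lengths of the A_i:
  m(A_1) = 47/4 - 41/4 = 3/2.
  m(A_2) = 63/4 - 55/4 = 2.
  m(A_3) = 73/4 - 65/4 = 2.
  m(A_4) = 43/2 - 37/2 = 3.
  m(A_5) = 47/2 - 22 = 3/2.
Contributions c_i * m(A_i):
  (5/3) * (3/2) = 5/2.
  (2) * (2) = 4.
  (1) * (2) = 2.
  (-3) * (3) = -9.
  (-1/3) * (3/2) = -1/2.
Total: 5/2 + 4 + 2 - 9 - 1/2 = -1.

-1


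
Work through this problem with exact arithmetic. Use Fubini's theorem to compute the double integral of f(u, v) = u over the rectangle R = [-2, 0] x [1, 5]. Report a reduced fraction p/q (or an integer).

f(u, v) is a tensor product of a function of u and a function of v, and both factors are bounded continuous (hence Lebesgue integrable) on the rectangle, so Fubini's theorem applies:
  integral_R f d(m x m) = (integral_a1^b1 u du) * (integral_a2^b2 1 dv).
Inner integral in u: integral_{-2}^{0} u du = (0^2 - (-2)^2)/2
  = -2.
Inner integral in v: integral_{1}^{5} 1 dv = (5^1 - 1^1)/1
  = 4.
Product: (-2) * (4) = -8.

-8


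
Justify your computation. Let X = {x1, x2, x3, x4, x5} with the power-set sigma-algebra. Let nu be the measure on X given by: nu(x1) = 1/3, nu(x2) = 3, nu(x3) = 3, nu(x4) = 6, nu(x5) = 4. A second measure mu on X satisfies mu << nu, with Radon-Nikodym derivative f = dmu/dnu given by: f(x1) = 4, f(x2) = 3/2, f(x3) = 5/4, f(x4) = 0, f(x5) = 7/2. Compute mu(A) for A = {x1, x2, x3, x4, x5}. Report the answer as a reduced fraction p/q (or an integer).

By the defining property of the Radon-Nikodym derivative, for every measurable set A,
  mu(A) = integral_A f dnu.
Since nu is a discrete measure concentrated on the atoms of X, the integral over A reduces to the sum
  mu(A) = sum_{x in A} f(x) * nu({x}).
Computing each term:
  x1: f(x1) * nu(x1) = 4 * 1/3 = 4/3.
  x2: f(x2) * nu(x2) = 3/2 * 3 = 9/2.
  x3: f(x3) * nu(x3) = 5/4 * 3 = 15/4.
  x4: f(x4) * nu(x4) = 0 * 6 = 0.
  x5: f(x5) * nu(x5) = 7/2 * 4 = 14.
Summing: mu(A) = 4/3 + 9/2 + 15/4 + 0 + 14 = 283/12.

283/12


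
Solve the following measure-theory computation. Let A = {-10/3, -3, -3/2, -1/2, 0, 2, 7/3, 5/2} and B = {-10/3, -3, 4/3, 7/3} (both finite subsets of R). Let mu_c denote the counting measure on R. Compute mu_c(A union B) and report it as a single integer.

Counting measure on a finite set equals cardinality. By inclusion-exclusion, |A union B| = |A| + |B| - |A cap B|.
|A| = 8, |B| = 4, |A cap B| = 3.
So mu_c(A union B) = 8 + 4 - 3 = 9.

9


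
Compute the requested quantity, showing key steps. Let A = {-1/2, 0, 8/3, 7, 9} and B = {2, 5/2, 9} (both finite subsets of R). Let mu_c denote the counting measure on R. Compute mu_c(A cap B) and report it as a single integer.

Counting measure on a finite set equals cardinality. mu_c(A cap B) = |A cap B| (elements appearing in both).
Enumerating the elements of A that also lie in B gives 1 element(s).
So mu_c(A cap B) = 1.

1


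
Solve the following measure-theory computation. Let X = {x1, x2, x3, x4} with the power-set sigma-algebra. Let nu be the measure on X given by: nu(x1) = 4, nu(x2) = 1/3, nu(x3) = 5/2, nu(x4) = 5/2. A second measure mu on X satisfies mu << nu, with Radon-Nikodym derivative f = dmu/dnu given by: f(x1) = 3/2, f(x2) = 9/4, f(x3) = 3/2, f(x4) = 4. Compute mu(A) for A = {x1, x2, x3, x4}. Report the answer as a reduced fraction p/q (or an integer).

By the defining property of the Radon-Nikodym derivative, for every measurable set A,
  mu(A) = integral_A f dnu.
Since nu is a discrete measure concentrated on the atoms of X, the integral over A reduces to the sum
  mu(A) = sum_{x in A} f(x) * nu({x}).
Computing each term:
  x1: f(x1) * nu(x1) = 3/2 * 4 = 6.
  x2: f(x2) * nu(x2) = 9/4 * 1/3 = 3/4.
  x3: f(x3) * nu(x3) = 3/2 * 5/2 = 15/4.
  x4: f(x4) * nu(x4) = 4 * 5/2 = 10.
Summing: mu(A) = 6 + 3/4 + 15/4 + 10 = 41/2.

41/2


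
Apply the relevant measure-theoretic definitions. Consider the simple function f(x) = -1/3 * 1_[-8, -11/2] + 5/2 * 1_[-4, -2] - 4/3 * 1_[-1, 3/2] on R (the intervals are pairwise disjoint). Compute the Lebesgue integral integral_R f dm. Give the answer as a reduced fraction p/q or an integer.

For a simple function f = sum_i c_i * 1_{A_i} with disjoint A_i,
  integral f dm = sum_i c_i * m(A_i).
Lengths of the A_i:
  m(A_1) = -11/2 - (-8) = 5/2.
  m(A_2) = -2 - (-4) = 2.
  m(A_3) = 3/2 - (-1) = 5/2.
Contributions c_i * m(A_i):
  (-1/3) * (5/2) = -5/6.
  (5/2) * (2) = 5.
  (-4/3) * (5/2) = -10/3.
Total: -5/6 + 5 - 10/3 = 5/6.

5/6


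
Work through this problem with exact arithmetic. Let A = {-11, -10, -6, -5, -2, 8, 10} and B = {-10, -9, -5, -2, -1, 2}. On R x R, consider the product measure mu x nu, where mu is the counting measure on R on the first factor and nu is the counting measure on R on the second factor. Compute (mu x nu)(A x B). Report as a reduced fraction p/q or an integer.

For a measurable rectangle A x B, the product measure satisfies
  (mu x nu)(A x B) = mu(A) * nu(B).
  mu(A) = 7.
  nu(B) = 6.
  (mu x nu)(A x B) = 7 * 6 = 42.

42


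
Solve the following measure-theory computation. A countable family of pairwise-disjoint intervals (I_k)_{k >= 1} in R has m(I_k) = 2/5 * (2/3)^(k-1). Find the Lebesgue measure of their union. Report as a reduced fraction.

By countable additivity of the Lebesgue measure on pairwise disjoint measurable sets,
  m(union_{k >= 1} I_k) = sum_{k >= 1} m(I_k) = sum_{k >= 1} a * r^(k-1),
  with a = 2/5 and r = 2/3.
Since 0 < r = 2/3 < 1, the geometric series converges:
  sum_{k >= 1} a * r^(k-1) = a / (1 - r).
  = 2/5 / (1 - 2/3)
  = 2/5 / (1/3)
  = 6/5.

6/5


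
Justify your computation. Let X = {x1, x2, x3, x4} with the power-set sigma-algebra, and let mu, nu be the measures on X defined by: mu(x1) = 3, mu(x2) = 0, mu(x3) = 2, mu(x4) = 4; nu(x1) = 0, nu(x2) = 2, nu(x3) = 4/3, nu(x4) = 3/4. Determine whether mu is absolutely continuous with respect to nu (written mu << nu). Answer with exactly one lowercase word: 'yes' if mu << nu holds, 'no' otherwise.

mu << nu means: every nu-null measurable set is also mu-null; equivalently, for every atom x, if nu({x}) = 0 then mu({x}) = 0.
Checking each atom:
  x1: nu = 0, mu = 3 > 0 -> violates mu << nu.
  x2: nu = 2 > 0 -> no constraint.
  x3: nu = 4/3 > 0 -> no constraint.
  x4: nu = 3/4 > 0 -> no constraint.
The atom(s) x1 violate the condition (nu = 0 but mu > 0). Therefore mu is NOT absolutely continuous w.r.t. nu.

no


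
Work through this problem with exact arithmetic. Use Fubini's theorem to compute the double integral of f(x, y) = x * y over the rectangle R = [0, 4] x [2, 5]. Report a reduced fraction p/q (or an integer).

f(x, y) is a tensor product of a function of x and a function of y, and both factors are bounded continuous (hence Lebesgue integrable) on the rectangle, so Fubini's theorem applies:
  integral_R f d(m x m) = (integral_a1^b1 x dx) * (integral_a2^b2 y dy).
Inner integral in x: integral_{0}^{4} x dx = (4^2 - 0^2)/2
  = 8.
Inner integral in y: integral_{2}^{5} y dy = (5^2 - 2^2)/2
  = 21/2.
Product: (8) * (21/2) = 84.

84


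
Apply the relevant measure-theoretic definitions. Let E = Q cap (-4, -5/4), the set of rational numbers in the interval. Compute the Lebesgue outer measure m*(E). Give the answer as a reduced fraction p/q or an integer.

Q cap (-4, -5/4) is countable; list its elements as q_1, q_2, ... . Fix eps > 0 and cover the k-th point by an interval of length eps * 2^(-k). The cover has total length eps * sum_{k>=1} 2^(-k) = eps, so by definition of outer measure m*(Q cap (-4, -5/4)) <= eps. Since eps was arbitrary and m* >= 0, the outer measure is 0.

0


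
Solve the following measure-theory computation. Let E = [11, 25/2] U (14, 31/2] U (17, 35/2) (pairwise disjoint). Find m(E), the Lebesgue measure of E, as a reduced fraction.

For pairwise disjoint intervals, m(union_i I_i) = sum_i m(I_i),
and m is invariant under swapping open/closed endpoints (single points have measure 0).
So m(E) = sum_i (b_i - a_i).
  I_1 has length 25/2 - 11 = 3/2.
  I_2 has length 31/2 - 14 = 3/2.
  I_3 has length 35/2 - 17 = 1/2.
Summing:
  m(E) = 3/2 + 3/2 + 1/2 = 7/2.

7/2


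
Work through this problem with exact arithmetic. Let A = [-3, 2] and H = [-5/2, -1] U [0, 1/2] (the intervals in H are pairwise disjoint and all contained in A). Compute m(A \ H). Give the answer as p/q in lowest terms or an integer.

The ambient interval has length m(A) = 2 - (-3) = 5.
Since the holes are disjoint and sit inside A, by finite additivity
  m(H) = sum_i (b_i - a_i), and m(A \ H) = m(A) - m(H).
Computing the hole measures:
  m(H_1) = -1 - (-5/2) = 3/2.
  m(H_2) = 1/2 - 0 = 1/2.
Summed: m(H) = 3/2 + 1/2 = 2.
So m(A \ H) = 5 - 2 = 3.

3


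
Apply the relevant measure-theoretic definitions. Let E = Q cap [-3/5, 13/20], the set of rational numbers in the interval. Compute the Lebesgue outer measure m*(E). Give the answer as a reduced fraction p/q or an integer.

E = Q cap [-3/5, 13/20] is a subset of Q, which is countable. Enumerate Q = {q_1, q_2, ...}; for any eps > 0, cover q_k by the open interval (q_k - eps/2^(k+1), q_k + eps/2^(k+1)), of length eps/2^k. The total cover length is sum_{k>=1} eps/2^k = eps. Hence m*(E) <= m*(Q) <= eps for every eps > 0, and since outer measure is non-negative, m*(E) = 0.

0


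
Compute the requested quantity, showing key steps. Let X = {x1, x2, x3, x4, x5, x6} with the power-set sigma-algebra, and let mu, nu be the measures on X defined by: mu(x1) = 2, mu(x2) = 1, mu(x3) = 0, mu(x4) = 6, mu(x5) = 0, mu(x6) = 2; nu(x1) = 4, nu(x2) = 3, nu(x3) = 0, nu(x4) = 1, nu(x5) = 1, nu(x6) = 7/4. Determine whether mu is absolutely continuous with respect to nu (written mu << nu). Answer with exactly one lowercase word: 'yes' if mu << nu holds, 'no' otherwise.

mu << nu means: every nu-null measurable set is also mu-null; equivalently, for every atom x, if nu({x}) = 0 then mu({x}) = 0.
Checking each atom:
  x1: nu = 4 > 0 -> no constraint.
  x2: nu = 3 > 0 -> no constraint.
  x3: nu = 0, mu = 0 -> consistent with mu << nu.
  x4: nu = 1 > 0 -> no constraint.
  x5: nu = 1 > 0 -> no constraint.
  x6: nu = 7/4 > 0 -> no constraint.
No atom violates the condition. Therefore mu << nu.

yes


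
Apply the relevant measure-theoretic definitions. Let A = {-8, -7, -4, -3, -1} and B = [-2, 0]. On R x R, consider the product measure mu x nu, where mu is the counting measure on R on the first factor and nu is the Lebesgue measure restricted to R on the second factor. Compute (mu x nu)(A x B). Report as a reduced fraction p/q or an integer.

For a measurable rectangle A x B, the product measure satisfies
  (mu x nu)(A x B) = mu(A) * nu(B).
  mu(A) = 5.
  nu(B) = 2.
  (mu x nu)(A x B) = 5 * 2 = 10.

10


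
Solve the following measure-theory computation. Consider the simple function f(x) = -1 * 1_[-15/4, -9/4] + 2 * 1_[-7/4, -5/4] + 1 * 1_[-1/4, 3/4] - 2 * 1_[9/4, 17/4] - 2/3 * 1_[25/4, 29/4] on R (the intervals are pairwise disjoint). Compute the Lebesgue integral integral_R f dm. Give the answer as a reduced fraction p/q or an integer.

For a simple function f = sum_i c_i * 1_{A_i} with disjoint A_i,
  integral f dm = sum_i c_i * m(A_i).
Lengths of the A_i:
  m(A_1) = -9/4 - (-15/4) = 3/2.
  m(A_2) = -5/4 - (-7/4) = 1/2.
  m(A_3) = 3/4 - (-1/4) = 1.
  m(A_4) = 17/4 - 9/4 = 2.
  m(A_5) = 29/4 - 25/4 = 1.
Contributions c_i * m(A_i):
  (-1) * (3/2) = -3/2.
  (2) * (1/2) = 1.
  (1) * (1) = 1.
  (-2) * (2) = -4.
  (-2/3) * (1) = -2/3.
Total: -3/2 + 1 + 1 - 4 - 2/3 = -25/6.

-25/6


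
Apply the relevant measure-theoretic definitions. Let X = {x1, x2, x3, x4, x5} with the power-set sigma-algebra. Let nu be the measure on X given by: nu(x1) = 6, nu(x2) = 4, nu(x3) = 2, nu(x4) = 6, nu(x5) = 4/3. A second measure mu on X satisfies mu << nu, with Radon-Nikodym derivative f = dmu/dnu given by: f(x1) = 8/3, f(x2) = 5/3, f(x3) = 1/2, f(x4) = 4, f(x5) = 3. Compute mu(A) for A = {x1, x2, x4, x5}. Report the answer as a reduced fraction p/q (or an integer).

By the defining property of the Radon-Nikodym derivative, for every measurable set A,
  mu(A) = integral_A f dnu.
Since nu is a discrete measure concentrated on the atoms of X, the integral over A reduces to the sum
  mu(A) = sum_{x in A} f(x) * nu({x}).
Computing each term:
  x1: f(x1) * nu(x1) = 8/3 * 6 = 16.
  x2: f(x2) * nu(x2) = 5/3 * 4 = 20/3.
  x4: f(x4) * nu(x4) = 4 * 6 = 24.
  x5: f(x5) * nu(x5) = 3 * 4/3 = 4.
Summing: mu(A) = 16 + 20/3 + 24 + 4 = 152/3.

152/3


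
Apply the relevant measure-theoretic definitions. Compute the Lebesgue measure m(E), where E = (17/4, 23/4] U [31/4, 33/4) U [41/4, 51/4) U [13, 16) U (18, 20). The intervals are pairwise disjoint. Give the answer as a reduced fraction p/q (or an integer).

For pairwise disjoint intervals, m(union_i I_i) = sum_i m(I_i),
and m is invariant under swapping open/closed endpoints (single points have measure 0).
So m(E) = sum_i (b_i - a_i).
  I_1 has length 23/4 - 17/4 = 3/2.
  I_2 has length 33/4 - 31/4 = 1/2.
  I_3 has length 51/4 - 41/4 = 5/2.
  I_4 has length 16 - 13 = 3.
  I_5 has length 20 - 18 = 2.
Summing:
  m(E) = 3/2 + 1/2 + 5/2 + 3 + 2 = 19/2.

19/2


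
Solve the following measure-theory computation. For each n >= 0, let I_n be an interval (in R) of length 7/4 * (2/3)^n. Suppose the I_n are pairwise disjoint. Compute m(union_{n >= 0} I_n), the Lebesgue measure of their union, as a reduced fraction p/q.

By countable additivity of the Lebesgue measure on pairwise disjoint measurable sets,
  m(union_{n >= 0} I_n) = sum_{n >= 0} m(I_n) = sum_{n >= 0} a * r^n,
  with a = 7/4 and r = 2/3.
Since 0 < r = 2/3 < 1, the geometric series converges:
  sum_{n >= 0} a * r^n = a / (1 - r).
  = 7/4 / (1 - 2/3)
  = 7/4 / (1/3)
  = 21/4.

21/4


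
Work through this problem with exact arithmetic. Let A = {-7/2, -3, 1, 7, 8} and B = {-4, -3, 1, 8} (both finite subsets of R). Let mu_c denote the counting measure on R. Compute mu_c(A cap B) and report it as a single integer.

Counting measure on a finite set equals cardinality. mu_c(A cap B) = |A cap B| (elements appearing in both).
Enumerating the elements of A that also lie in B gives 3 element(s).
So mu_c(A cap B) = 3.

3


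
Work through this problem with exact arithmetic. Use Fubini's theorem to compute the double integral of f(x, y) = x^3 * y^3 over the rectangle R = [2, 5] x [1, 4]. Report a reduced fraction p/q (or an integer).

f(x, y) is a tensor product of a function of x and a function of y, and both factors are bounded continuous (hence Lebesgue integrable) on the rectangle, so Fubini's theorem applies:
  integral_R f d(m x m) = (integral_a1^b1 x^3 dx) * (integral_a2^b2 y^3 dy).
Inner integral in x: integral_{2}^{5} x^3 dx = (5^4 - 2^4)/4
  = 609/4.
Inner integral in y: integral_{1}^{4} y^3 dy = (4^4 - 1^4)/4
  = 255/4.
Product: (609/4) * (255/4) = 155295/16.

155295/16


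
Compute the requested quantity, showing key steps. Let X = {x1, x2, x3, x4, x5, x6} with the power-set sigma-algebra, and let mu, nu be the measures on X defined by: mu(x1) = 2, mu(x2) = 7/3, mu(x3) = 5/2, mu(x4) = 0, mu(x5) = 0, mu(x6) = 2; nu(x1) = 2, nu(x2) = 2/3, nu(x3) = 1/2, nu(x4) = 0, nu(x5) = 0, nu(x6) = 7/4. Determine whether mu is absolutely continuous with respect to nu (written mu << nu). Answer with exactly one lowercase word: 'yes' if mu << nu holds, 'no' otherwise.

mu << nu means: every nu-null measurable set is also mu-null; equivalently, for every atom x, if nu({x}) = 0 then mu({x}) = 0.
Checking each atom:
  x1: nu = 2 > 0 -> no constraint.
  x2: nu = 2/3 > 0 -> no constraint.
  x3: nu = 1/2 > 0 -> no constraint.
  x4: nu = 0, mu = 0 -> consistent with mu << nu.
  x5: nu = 0, mu = 0 -> consistent with mu << nu.
  x6: nu = 7/4 > 0 -> no constraint.
No atom violates the condition. Therefore mu << nu.

yes


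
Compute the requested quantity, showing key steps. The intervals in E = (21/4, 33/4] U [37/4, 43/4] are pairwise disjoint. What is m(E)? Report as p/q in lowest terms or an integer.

For pairwise disjoint intervals, m(union_i I_i) = sum_i m(I_i),
and m is invariant under swapping open/closed endpoints (single points have measure 0).
So m(E) = sum_i (b_i - a_i).
  I_1 has length 33/4 - 21/4 = 3.
  I_2 has length 43/4 - 37/4 = 3/2.
Summing:
  m(E) = 3 + 3/2 = 9/2.

9/2


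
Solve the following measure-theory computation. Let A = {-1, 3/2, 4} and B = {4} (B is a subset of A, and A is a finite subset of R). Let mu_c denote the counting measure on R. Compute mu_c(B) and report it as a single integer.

Counting measure assigns mu_c(E) = |E| (number of elements) when E is finite.
B has 1 element(s), so mu_c(B) = 1.

1


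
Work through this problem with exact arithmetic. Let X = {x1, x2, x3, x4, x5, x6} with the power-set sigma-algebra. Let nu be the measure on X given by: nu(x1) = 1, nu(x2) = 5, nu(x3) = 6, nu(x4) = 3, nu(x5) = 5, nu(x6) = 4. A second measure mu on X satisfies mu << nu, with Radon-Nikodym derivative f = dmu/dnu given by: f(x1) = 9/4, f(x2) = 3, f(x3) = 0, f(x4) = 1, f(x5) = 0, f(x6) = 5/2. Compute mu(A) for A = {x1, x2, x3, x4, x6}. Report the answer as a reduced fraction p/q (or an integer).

By the defining property of the Radon-Nikodym derivative, for every measurable set A,
  mu(A) = integral_A f dnu.
Since nu is a discrete measure concentrated on the atoms of X, the integral over A reduces to the sum
  mu(A) = sum_{x in A} f(x) * nu({x}).
Computing each term:
  x1: f(x1) * nu(x1) = 9/4 * 1 = 9/4.
  x2: f(x2) * nu(x2) = 3 * 5 = 15.
  x3: f(x3) * nu(x3) = 0 * 6 = 0.
  x4: f(x4) * nu(x4) = 1 * 3 = 3.
  x6: f(x6) * nu(x6) = 5/2 * 4 = 10.
Summing: mu(A) = 9/4 + 15 + 0 + 3 + 10 = 121/4.

121/4


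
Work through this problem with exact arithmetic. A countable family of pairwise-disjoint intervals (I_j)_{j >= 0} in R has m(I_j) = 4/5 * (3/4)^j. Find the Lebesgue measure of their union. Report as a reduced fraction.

By countable additivity of the Lebesgue measure on pairwise disjoint measurable sets,
  m(union_{j >= 0} I_j) = sum_{j >= 0} m(I_j) = sum_{j >= 0} a * r^j,
  with a = 4/5 and r = 3/4.
Since 0 < r = 3/4 < 1, the geometric series converges:
  sum_{j >= 0} a * r^j = a / (1 - r).
  = 4/5 / (1 - 3/4)
  = 4/5 / (1/4)
  = 16/5.

16/5


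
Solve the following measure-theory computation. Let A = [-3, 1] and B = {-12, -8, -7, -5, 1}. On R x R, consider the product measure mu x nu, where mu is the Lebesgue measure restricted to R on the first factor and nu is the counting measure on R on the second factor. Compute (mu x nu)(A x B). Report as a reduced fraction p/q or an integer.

For a measurable rectangle A x B, the product measure satisfies
  (mu x nu)(A x B) = mu(A) * nu(B).
  mu(A) = 4.
  nu(B) = 5.
  (mu x nu)(A x B) = 4 * 5 = 20.

20


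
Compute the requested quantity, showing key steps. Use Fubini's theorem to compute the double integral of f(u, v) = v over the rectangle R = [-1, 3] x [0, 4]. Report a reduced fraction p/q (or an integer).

f(u, v) is a tensor product of a function of u and a function of v, and both factors are bounded continuous (hence Lebesgue integrable) on the rectangle, so Fubini's theorem applies:
  integral_R f d(m x m) = (integral_a1^b1 1 du) * (integral_a2^b2 v dv).
Inner integral in u: integral_{-1}^{3} 1 du = (3^1 - (-1)^1)/1
  = 4.
Inner integral in v: integral_{0}^{4} v dv = (4^2 - 0^2)/2
  = 8.
Product: (4) * (8) = 32.

32


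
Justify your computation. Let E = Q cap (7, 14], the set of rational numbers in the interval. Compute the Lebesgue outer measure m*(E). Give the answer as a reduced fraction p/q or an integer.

The set Q cap (7, 14] is countable (a subset of the countable set Q). Lebesgue outer measure of any countable set is 0: each singleton {q} has m*({q}) = 0, and by countable subadditivity m*(union_k {q_k}) <= sum_k m*({q_k}) = sum_k 0 = 0. The reverse inequality m*(E) >= 0 is automatic. So m*(Q cap (7, 14]) = 0.

0
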